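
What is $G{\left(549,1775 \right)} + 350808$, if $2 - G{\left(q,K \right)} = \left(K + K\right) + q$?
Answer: $346711$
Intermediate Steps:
$G{\left(q,K \right)} = 2 - q - 2 K$ ($G{\left(q,K \right)} = 2 - \left(\left(K + K\right) + q\right) = 2 - \left(2 K + q\right) = 2 - \left(q + 2 K\right) = 2 - q - 2 K$)
$G{\left(549,1775 \right)} + 350808 = \left(2 - 549 - 3550\right) + 350808 = -4097 + 350808 = 346711$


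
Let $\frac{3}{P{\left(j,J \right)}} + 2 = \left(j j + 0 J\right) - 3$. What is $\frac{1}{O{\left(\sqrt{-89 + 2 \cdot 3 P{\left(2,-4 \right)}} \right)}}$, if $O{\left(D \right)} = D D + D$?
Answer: $- \frac{\sqrt{107}}{- 107 i + 107 \sqrt{107}} \approx -0.0092593 - 0.00089513 i$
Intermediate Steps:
$P{\left(j,J \right)} = \frac{3}{-5 + j^{2}}$ ($P{\left(j,J \right)} = \frac{3}{-2 + \left(\left(j j + 0 J\right) - 3\right)} = \frac{3}{-2 + \left(\left(j^{2} + 0\right) - 3\right)} = \frac{3}{-2 + \left(j^{2} - 3\right)} = \frac{3}{-2 + \left(-3 + j^{2}\right)} = \frac{3}{-5 + j^{2}}$)
$O{\left(D \right)} = D + D^{2}$ ($O{\left(D \right)} = D^{2} + D = D + D^{2}$)
$\frac{1}{O{\left(\sqrt{-89 + 2 \cdot 3 P{\left(2,-4 \right)}} \right)}} = \frac{1}{\sqrt{-89 + 2 \cdot 3 \frac{3}{-5 + 2^{2}}} \left(1 + \sqrt{-89 + 2 \cdot 3 \frac{3}{-5 + 2^{2}}}\right)} = \frac{1}{\sqrt{-89 + 6 \frac{3}{-5 + 4}} \left(1 + \sqrt{-89 + 6 \frac{3}{-5 + 4}}\right)} = \frac{1}{\sqrt{-89 + 6 \frac{3}{-1}} \left(1 + \sqrt{-89 + 6 \frac{3}{-1}}\right)} = \frac{1}{\sqrt{-89 + 6 \cdot 3 \left(-1\right)} \left(1 + \sqrt{-89 + 6 \cdot 3 \left(-1\right)}\right)} = \frac{1}{\sqrt{-89 + 6 \left(-3\right)} \left(1 + \sqrt{-89 + 6 \left(-3\right)}\right)} = \frac{1}{\sqrt{-89 - 18} \left(1 + \sqrt{-89 - 18}\right)} = \frac{1}{\sqrt{-107} \left(1 + \sqrt{-107}\right)} = \frac{1}{i \sqrt{107} \left(1 + i \sqrt{107}\right)} = - \frac{i \sqrt{107}}{107 \left(1 + i \sqrt{107}\right)}$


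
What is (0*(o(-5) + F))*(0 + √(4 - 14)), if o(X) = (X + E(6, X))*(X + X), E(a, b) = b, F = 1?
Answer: 0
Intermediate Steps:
o(X) = 4*X² (o(X) = (X + X)*(X + X) = (2*X)*(2*X) = 4*X²)
(0*(o(-5) + F))*(0 + √(4 - 14)) = (0*(4*(-5)² + 1))*(0 + √(4 - 14)) = (0*(4*25 + 1))*(0 + √(-10)) = (0*(100 + 1))*(0 + I*√10) = (0*101)*(I*√10) = 0*(I*√10) = 0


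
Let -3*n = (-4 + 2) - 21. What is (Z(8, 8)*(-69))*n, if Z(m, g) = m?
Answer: -4232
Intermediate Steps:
n = 23/3 (n = -((-4 + 2) - 21)/3 = -(-2 - 21)/3 = -⅓*(-23) = 23/3 ≈ 7.6667)
(Z(8, 8)*(-69))*n = (8*(-69))*(23/3) = -552*23/3 = -4232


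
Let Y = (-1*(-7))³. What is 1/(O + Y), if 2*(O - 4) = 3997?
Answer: 2/4691 ≈ 0.00042635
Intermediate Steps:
O = 4005/2 (O = 4 + (½)*3997 = 4 + 3997/2 = 4005/2 ≈ 2002.5)
Y = 343 (Y = 7³ = 343)
1/(O + Y) = 1/(4005/2 + 343) = 1/(4691/2) = 2/4691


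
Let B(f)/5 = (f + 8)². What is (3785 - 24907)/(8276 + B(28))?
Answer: -10561/7378 ≈ -1.4314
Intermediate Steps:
B(f) = 5*(8 + f)² (B(f) = 5*(f + 8)² = 5*(8 + f)²)
(3785 - 24907)/(8276 + B(28)) = (3785 - 24907)/(8276 + 5*(8 + 28)²) = -21122/(8276 + 5*36²) = -21122/(8276 + 5*1296) = -21122/(8276 + 6480) = -21122/14756 = -21122*1/14756 = -10561/7378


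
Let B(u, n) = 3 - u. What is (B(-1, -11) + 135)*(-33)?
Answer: -4587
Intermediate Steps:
(B(-1, -11) + 135)*(-33) = ((3 - 1*(-1)) + 135)*(-33) = ((3 + 1) + 135)*(-33) = (4 + 135)*(-33) = 139*(-33) = -4587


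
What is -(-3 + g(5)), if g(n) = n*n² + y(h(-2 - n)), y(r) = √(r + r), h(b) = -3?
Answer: -122 - I*√6 ≈ -122.0 - 2.4495*I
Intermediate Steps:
y(r) = √2*√r (y(r) = √(2*r) = √2*√r)
g(n) = n³ + I*√6 (g(n) = n*n² + √2*√(-3) = n³ + √2*(I*√3) = n³ + I*√6)
-(-3 + g(5)) = -(-3 + (5³ + I*√6)) = -(-3 + (125 + I*√6)) = -(122 + I*√6) = -122 - I*√6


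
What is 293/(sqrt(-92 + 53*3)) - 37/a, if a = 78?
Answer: -37/78 + 293*sqrt(67)/67 ≈ 35.321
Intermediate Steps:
293/(sqrt(-92 + 53*3)) - 37/a = 293/(sqrt(-92 + 53*3)) - 37/78 = 293/(sqrt(-92 + 159)) - 37*1/78 = 293/(sqrt(67)) - 37/78 = 293*(sqrt(67)/67) - 37/78 = 293*sqrt(67)/67 - 37/78 = -37/78 + 293*sqrt(67)/67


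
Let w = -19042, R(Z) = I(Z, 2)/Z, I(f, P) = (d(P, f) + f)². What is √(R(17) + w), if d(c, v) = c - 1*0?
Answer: I*√5497001/17 ≈ 137.92*I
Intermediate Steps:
d(c, v) = c (d(c, v) = c + 0 = c)
I(f, P) = (P + f)²
R(Z) = (2 + Z)²/Z
√(R(17) + w) = √((2 + 17)²/17 - 19042) = √((1/17)*19² - 19042) = √((1/17)*361 - 19042) = √(361/17 - 19042) = √(-323353/17) = I*√5497001/17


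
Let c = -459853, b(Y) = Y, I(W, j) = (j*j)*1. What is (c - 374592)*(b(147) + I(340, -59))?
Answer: -3027366460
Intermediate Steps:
I(W, j) = j² (I(W, j) = j²*1 = j²)
(c - 374592)*(b(147) + I(340, -59)) = (-459853 - 374592)*(147 + (-59)²) = -834445*(147 + 3481) = -834445*3628 = -3027366460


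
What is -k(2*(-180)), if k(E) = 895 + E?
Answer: -535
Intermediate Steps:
-k(2*(-180)) = -(895 + 2*(-180)) = -(895 - 360) = -1*535 = -535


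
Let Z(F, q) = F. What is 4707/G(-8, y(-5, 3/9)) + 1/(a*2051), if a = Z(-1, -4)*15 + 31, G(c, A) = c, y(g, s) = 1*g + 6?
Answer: -19308113/32816 ≈ -588.38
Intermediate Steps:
y(g, s) = 6 + g (y(g, s) = g + 6 = 6 + g)
a = 16 (a = -1*15 + 31 = -15 + 31 = 16)
4707/G(-8, y(-5, 3/9)) + 1/(a*2051) = 4707/(-8) + 1/(16*2051) = 4707*(-⅛) + (1/16)*(1/2051) = -4707/8 + 1/32816 = -19308113/32816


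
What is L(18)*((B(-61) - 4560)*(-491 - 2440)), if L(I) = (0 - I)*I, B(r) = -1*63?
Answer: -4390204212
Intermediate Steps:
B(r) = -63
L(I) = -I² (L(I) = (-I)*I = -I²)
L(18)*((B(-61) - 4560)*(-491 - 2440)) = (-1*18²)*((-63 - 4560)*(-491 - 2440)) = (-1*324)*(-4623*(-2931)) = -324*13550013 = -4390204212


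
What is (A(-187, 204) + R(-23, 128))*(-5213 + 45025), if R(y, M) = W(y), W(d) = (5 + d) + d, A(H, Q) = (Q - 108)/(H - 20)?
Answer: -113902132/69 ≈ -1.6508e+6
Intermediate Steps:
A(H, Q) = (-108 + Q)/(-20 + H)
W(d) = 5 + 2*d
R(y, M) = 5 + 2*y
(A(-187, 204) + R(-23, 128))*(-5213 + 45025) = ((-108 + 204)/(-20 - 187) + (5 + 2*(-23)))*(-5213 + 45025) = (96/(-207) + (5 - 46))*39812 = (-1/207*96 - 41)*39812 = (-32/69 - 41)*39812 = -2861/69*39812 = -113902132/69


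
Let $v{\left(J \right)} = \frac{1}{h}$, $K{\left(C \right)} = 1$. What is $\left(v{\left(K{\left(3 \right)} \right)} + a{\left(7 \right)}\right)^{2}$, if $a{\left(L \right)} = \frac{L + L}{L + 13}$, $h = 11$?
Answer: $\frac{7569}{12100} \approx 0.62554$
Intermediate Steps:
$a{\left(L \right)} = \frac{2 L}{13 + L}$
$v{\left(J \right)} = \frac{1}{11}$
$\left(v{\left(K{\left(3 \right)} \right)} + a{\left(7 \right)}\right)^{2} = \left(\frac{1}{11} + 2 \cdot 7 \frac{1}{13 + 7}\right)^{2} = \left(\frac{1}{11} + 2 \cdot 7 \cdot \frac{1}{20}\right)^{2} = \left(\frac{1}{11} + \frac{7}{10}\right)^{2} = \left(\frac{87}{110}\right)^{2} = \frac{7569}{12100}$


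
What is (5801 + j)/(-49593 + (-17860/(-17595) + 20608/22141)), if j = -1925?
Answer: -43142193972/551978038849 ≈ -0.078159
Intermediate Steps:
(5801 + j)/(-49593 + (-17860/(-17595) + 20608/22141)) = (5801 - 1925)/(-49593 + (-17860/(-17595) + 20608/22141)) = 3876/(-49593 + (-17860*(-1/17595) + 20608*(1/22141))) = 3876/(-49593 + (3572/3519 + 2944/3163)) = 3876/(-49593 + 21658172/11130597) = 3876/(-551978038849/11130597) = 3876*(-11130597/551978038849) = -43142193972/551978038849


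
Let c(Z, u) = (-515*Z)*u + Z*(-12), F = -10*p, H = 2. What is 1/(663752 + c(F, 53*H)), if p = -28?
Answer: -1/14624808 ≈ -6.8377e-8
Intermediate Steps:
F = 280 (F = -10*(-28) = 280)
c(Z, u) = -12*Z - 515*Z*u (c(Z, u) = -515*Z*u - 12*Z = -12*Z - 515*Z*u)
1/(663752 + c(F, 53*H)) = 1/(663752 - 1*280*(12 + 515*(53*2))) = 1/(663752 - 1*280*(12 + 515*106)) = 1/(663752 - 1*280*(12 + 54590)) = 1/(663752 - 1*280*54602) = 1/(663752 - 15288560) = 1/(-14624808) = -1/14624808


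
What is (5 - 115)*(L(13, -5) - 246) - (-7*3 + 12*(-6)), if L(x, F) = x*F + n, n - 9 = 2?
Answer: 33093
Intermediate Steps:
n = 11 (n = 9 + 2 = 11)
L(x, F) = 11 + F*x (L(x, F) = x*F + 11 = F*x + 11 = 11 + F*x)
(5 - 115)*(L(13, -5) - 246) - (-7*3 + 12*(-6)) = (5 - 115)*((11 - 5*13) - 246) - (-7*3 + 12*(-6)) = -110*((11 - 65) - 246) - (-21 - 72) = -110*(-54 - 246) - 1*(-93) = -110*(-300) + 93 = 33000 + 93 = 33093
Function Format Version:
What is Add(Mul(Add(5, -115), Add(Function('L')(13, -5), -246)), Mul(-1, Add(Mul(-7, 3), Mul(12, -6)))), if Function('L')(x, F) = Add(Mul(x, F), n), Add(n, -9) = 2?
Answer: 33093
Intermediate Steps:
n = 11 (n = Add(9, 2) = 11)
Function('L')(x, F) = Add(11, Mul(F, x)) (Function('L')(x, F) = Add(Mul(x, F), 11) = Add(Mul(F, x), 11) = Add(11, Mul(F, x)))
Add(Mul(Add(5, -115), Add(Function('L')(13, -5), -246)), Mul(-1, Add(Mul(-7, 3), Mul(12, -6)))) = Add(Mul(Add(5, -115), Add(Add(11, Mul(-5, 13)), -246)), Mul(-1, Add(Mul(-7, 3), Mul(12, -6)))) = Add(Mul(-110, Add(Add(11, -65), -246)), Mul(-1, Add(-21, -72))) = Add(Mul(-110, Add(-54, -246)), Mul(-1, -93)) = Add(Mul(-110, -300), 93) = Add(33000, 93) = 33093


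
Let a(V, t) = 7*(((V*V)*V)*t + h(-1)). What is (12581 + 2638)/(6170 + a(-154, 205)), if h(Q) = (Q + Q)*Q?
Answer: -5073/1746997552 ≈ -2.9038e-6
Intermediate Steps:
h(Q) = 2*Q**2 (h(Q) = (2*Q)*Q = 2*Q**2)
a(V, t) = 14 + 7*t*V**3 (a(V, t) = 7*(((V*V)*V)*t + 2*(-1)**2) = 7*((V**2*V)*t + 2*1) = 7*(V**3*t + 2) = 7*(t*V**3 + 2) = 7*(2 + t*V**3) = 14 + 7*t*V**3)
(12581 + 2638)/(6170 + a(-154, 205)) = (12581 + 2638)/(6170 + (14 + 7*205*(-154)**3)) = 15219/(6170 + (14 + 7*205*(-3652264))) = 15219/(6170 + (14 - 5240998840)) = 15219/(6170 - 5240998826) = 15219/(-5240992656) = 15219*(-1/5240992656) = -5073/1746997552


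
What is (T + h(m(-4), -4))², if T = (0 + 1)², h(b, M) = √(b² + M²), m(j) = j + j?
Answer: 81 + 8*√5 ≈ 98.889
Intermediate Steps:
m(j) = 2*j
h(b, M) = √(M² + b²)
T = 1 (T = 1² = 1)
(T + h(m(-4), -4))² = (1 + √((-4)² + (2*(-4))²))² = (1 + √(16 + (-8)²))² = (1 + √(16 + 64))² = (1 + √80)² = (1 + 4*√5)²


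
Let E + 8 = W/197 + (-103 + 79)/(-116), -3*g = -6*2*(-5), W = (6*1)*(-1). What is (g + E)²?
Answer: 25267009936/32638369 ≈ 774.15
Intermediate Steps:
W = -6 (W = 6*(-1) = -6)
g = -20 (g = -(-6*2)*(-5)/3 = -(-4)*(-5) = -⅓*60 = -20)
E = -44696/5713 (E = -8 + (-6/197 + (-103 + 79)/(-116)) = -8 + (-6*1/197 - 24*(-1/116)) = -8 + (-6/197 + 6/29) = -8 + 1008/5713 = -44696/5713 ≈ -7.8236)
(g + E)² = (-20 - 44696/5713)² = (-158956/5713)² = 25267009936/32638369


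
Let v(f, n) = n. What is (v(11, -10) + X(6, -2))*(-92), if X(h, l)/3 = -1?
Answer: 1196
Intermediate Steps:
X(h, l) = -3 (X(h, l) = 3*(-1) = -3)
(v(11, -10) + X(6, -2))*(-92) = (-10 - 3)*(-92) = -13*(-92) = 1196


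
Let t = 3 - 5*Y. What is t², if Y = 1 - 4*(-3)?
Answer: 3844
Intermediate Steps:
Y = 13 (Y = 1 + 12 = 13)
t = -62 (t = 3 - 5*13 = 3 - 65 = -62)
t² = (-62)² = 3844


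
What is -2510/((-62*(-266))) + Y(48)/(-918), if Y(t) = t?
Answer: -257983/1261638 ≈ -0.20448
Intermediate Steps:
-2510/((-62*(-266))) + Y(48)/(-918) = -2510/((-62*(-266))) + 48/(-918) = -2510/16492 + 48*(-1/918) = -2510*1/16492 - 8/153 = -1255/8246 - 8/153 = -257983/1261638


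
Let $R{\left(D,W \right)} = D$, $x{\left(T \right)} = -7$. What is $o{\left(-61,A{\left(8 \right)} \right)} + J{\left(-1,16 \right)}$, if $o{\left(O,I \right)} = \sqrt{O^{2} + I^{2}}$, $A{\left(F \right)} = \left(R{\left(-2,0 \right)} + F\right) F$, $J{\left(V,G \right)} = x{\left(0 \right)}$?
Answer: $-7 + 5 \sqrt{241} \approx 70.621$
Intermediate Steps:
$J{\left(V,G \right)} = -7$
$A{\left(F \right)} = F \left(-2 + F\right)$ ($A{\left(F \right)} = \left(-2 + F\right) F = F \left(-2 + F\right)$)
$o{\left(O,I \right)} = \sqrt{I^{2} + O^{2}}$
$o{\left(-61,A{\left(8 \right)} \right)} + J{\left(-1,16 \right)} = \sqrt{\left(8 \left(-2 + 8\right)\right)^{2} + \left(-61\right)^{2}} - 7 = \sqrt{\left(8 \cdot 6\right)^{2} + 3721} - 7 = \sqrt{48^{2} + 3721} - 7 = \sqrt{2304 + 3721} - 7 = \sqrt{6025} - 7 = 5 \sqrt{241} - 7 = -7 + 5 \sqrt{241}$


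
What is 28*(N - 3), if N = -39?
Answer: -1176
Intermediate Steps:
28*(N - 3) = 28*(-39 - 3) = 28*(-42) = -1176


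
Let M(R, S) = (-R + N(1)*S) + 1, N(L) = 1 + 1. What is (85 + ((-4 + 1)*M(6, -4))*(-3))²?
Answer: 1024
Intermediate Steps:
N(L) = 2
M(R, S) = 1 - R + 2*S (M(R, S) = (-R + 2*S) + 1 = 1 - R + 2*S)
(85 + ((-4 + 1)*M(6, -4))*(-3))² = (85 + ((-4 + 1)*(1 - 1*6 + 2*(-4)))*(-3))² = (85 - 3*(1 - 6 - 8)*(-3))² = (85 - 3*(-13)*(-3))² = (85 + 39*(-3))² = (85 - 117)² = (-32)² = 1024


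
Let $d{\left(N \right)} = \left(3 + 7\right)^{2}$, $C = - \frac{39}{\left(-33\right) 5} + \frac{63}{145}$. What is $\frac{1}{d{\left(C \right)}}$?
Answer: $\frac{1}{100} \approx 0.01$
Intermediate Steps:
$C = \frac{214}{319}$ ($C = - \frac{39}{-165} + 63 \cdot \frac{1}{145} = \left(-39\right) \left(- \frac{1}{165}\right) + \frac{63}{145} = \frac{13}{55} + \frac{63}{145} = \frac{214}{319} \approx 0.67085$)
$d{\left(N \right)} = 100$ ($d{\left(N \right)} = 10^{2} = 100$)
$\frac{1}{d{\left(C \right)}} = \frac{1}{100}$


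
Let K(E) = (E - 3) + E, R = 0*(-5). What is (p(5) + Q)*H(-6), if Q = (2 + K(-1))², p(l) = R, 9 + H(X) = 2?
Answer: -63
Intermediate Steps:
R = 0
K(E) = -3 + 2*E (K(E) = (-3 + E) + E = -3 + 2*E)
H(X) = -7 (H(X) = -9 + 2 = -7)
p(l) = 0
Q = 9 (Q = (2 + (-3 + 2*(-1)))² = (2 + (-3 - 2))² = (2 - 5)² = (-3)² = 9)
(p(5) + Q)*H(-6) = (0 + 9)*(-7) = 9*(-7) = -63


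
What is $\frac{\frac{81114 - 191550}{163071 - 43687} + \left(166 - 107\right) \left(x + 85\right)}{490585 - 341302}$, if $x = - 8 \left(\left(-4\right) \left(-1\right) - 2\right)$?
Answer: $\frac{1499697}{55006178} \approx 0.027264$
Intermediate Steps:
$x = -16$ ($x = - 8 \left(4 - 2\right) = \left(-8\right) 2 = -16$)
$\frac{\frac{81114 - 191550}{163071 - 43687} + \left(166 - 107\right) \left(x + 85\right)}{490585 - 341302} = \frac{\frac{81114 - 191550}{163071 - 43687} + \left(166 - 107\right) \left(-16 + 85\right)}{490585 - 341302} = \frac{- \frac{110436}{119384} + \left(166 - 107\right) 69}{149283} = \left(\left(-110436\right) \frac{1}{119384} + 59 \cdot 69\right) \frac{1}{149283} = \left(- \frac{27609}{29846} + 4071\right) \frac{1}{149283} = \frac{121475457}{29846} \cdot \frac{1}{149283} = \frac{1499697}{55006178}$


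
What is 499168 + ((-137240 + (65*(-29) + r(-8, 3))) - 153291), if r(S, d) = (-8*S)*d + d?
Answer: 206947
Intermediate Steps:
r(S, d) = d - 8*S*d (r(S, d) = -8*S*d + d = d - 8*S*d)
499168 + ((-137240 + (65*(-29) + r(-8, 3))) - 153291) = 499168 + ((-137240 + (65*(-29) + 3*(1 - 8*(-8)))) - 153291) = 499168 + ((-137240 + (-1885 + 3*(1 + 64))) - 153291) = 499168 + ((-137240 + (-1885 + 3*65)) - 153291) = 499168 + ((-137240 + (-1885 + 195)) - 153291) = 499168 + ((-137240 - 1690) - 153291) = 499168 + (-138930 - 153291) = 499168 - 292221 = 206947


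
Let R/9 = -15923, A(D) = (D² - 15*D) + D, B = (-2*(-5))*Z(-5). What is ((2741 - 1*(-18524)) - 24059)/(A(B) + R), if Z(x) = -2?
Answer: 2794/142627 ≈ 0.019590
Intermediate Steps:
B = -20 (B = -2*(-5)*(-2) = 10*(-2) = -20)
A(D) = D² - 14*D
R = -143307 (R = 9*(-15923) = -143307)
((2741 - 1*(-18524)) - 24059)/(A(B) + R) = ((2741 - 1*(-18524)) - 24059)/(-20*(-14 - 20) - 143307) = ((2741 + 18524) - 24059)/(-20*(-34) - 143307) = (21265 - 24059)/(680 - 143307) = -2794/(-142627) = -2794*(-1/142627) = 2794/142627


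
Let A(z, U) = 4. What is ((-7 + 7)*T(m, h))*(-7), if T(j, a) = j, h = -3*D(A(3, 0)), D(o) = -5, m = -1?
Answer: 0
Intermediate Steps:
h = 15 (h = -3*(-5) = 15)
((-7 + 7)*T(m, h))*(-7) = ((-7 + 7)*(-1))*(-7) = (0*(-1))*(-7) = 0*(-7) = 0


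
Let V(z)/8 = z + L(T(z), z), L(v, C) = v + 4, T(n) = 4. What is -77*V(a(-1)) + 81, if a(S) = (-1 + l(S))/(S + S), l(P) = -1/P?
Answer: -4847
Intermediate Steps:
L(v, C) = 4 + v
a(S) = (-1 - 1/S)/(2*S) (a(S) = (-1 - 1/S)/(S + S) = (-1 - 1/S)/((2*S)) = (-1 - 1/S)*(1/(2*S)) = (-1 - 1/S)/(2*S))
V(z) = 64 + 8*z (V(z) = 8*(z + (4 + 4)) = 8*(z + 8) = 8*(8 + z) = 64 + 8*z)
-77*V(a(-1)) + 81 = -77*(64 + 8*((1/2)*(-1 - 1*(-1))/(-1)**2)) + 81 = -77*(64 + 8*((1/2)*1*(-1 + 1))) + 81 = -77*(64 + 8*((1/2)*1*0)) + 81 = -77*(64 + 8*0) + 81 = -77*(64 + 0) + 81 = -77*64 + 81 = -4928 + 81 = -4847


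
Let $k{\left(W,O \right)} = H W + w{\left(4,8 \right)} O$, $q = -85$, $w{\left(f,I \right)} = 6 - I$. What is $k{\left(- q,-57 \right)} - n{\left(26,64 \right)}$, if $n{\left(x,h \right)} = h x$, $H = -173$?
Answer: $-16255$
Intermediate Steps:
$k{\left(W,O \right)} = - 173 W - 2 O$ ($k{\left(W,O \right)} = - 173 W + \left(6 - 8\right) O = - 173 W - 2 O$)
$k{\left(- q,-57 \right)} - n{\left(26,64 \right)} = \left(- 173 \left(\left(-1\right) \left(-85\right)\right) - -114\right) - 64 \cdot 26 = \left(\left(-173\right) 85 + 114\right) - 1664 = \left(-14705 + 114\right) - 1664 = -14591 - 1664 = -16255$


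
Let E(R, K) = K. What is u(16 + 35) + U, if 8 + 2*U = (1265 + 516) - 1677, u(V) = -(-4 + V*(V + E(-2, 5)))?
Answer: -2804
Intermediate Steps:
u(V) = 4 - V*(5 + V) (u(V) = -(-4 + V*(V + 5)) = -(-4 + V*(5 + V)) = 4 - V*(5 + V))
U = 48 (U = -4 + ((1265 + 516) - 1677)/2 = -4 + (1781 - 1677)/2 = -4 + (½)*104 = -4 + 52 = 48)
u(16 + 35) + U = (4 - (16 + 35)² - 5*(16 + 35)) + 48 = (4 - 1*51² - 5*51) + 48 = (4 - 1*2601 - 255) + 48 = (4 - 2601 - 255) + 48 = -2852 + 48 = -2804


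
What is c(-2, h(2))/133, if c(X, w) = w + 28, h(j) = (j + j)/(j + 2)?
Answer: 29/133 ≈ 0.21804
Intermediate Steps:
h(j) = 2*j/(2 + j) (h(j) = (2*j)/(2 + j) = 2*j/(2 + j))
c(X, w) = 28 + w
c(-2, h(2))/133 = (28 + 2*2/(2 + 2))/133 = (28 + 2*2/4)*(1/133) = (28 + 2*2*(¼))*(1/133) = (28 + 1)*(1/133) = 29*(1/133) = 29/133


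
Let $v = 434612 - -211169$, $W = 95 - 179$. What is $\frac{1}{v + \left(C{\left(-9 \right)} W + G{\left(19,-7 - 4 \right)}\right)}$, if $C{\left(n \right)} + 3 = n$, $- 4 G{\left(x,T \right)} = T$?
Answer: $\frac{4}{2587167} \approx 1.5461 \cdot 10^{-6}$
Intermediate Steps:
$G{\left(x,T \right)} = - \frac{T}{4}$
$W = -84$ ($W = 95 - 179 = -84$)
$C{\left(n \right)} = -3 + n$
$v = 645781$ ($v = 434612 + 211169 = 645781$)
$\frac{1}{v + \left(C{\left(-9 \right)} W + G{\left(19,-7 - 4 \right)}\right)} = \frac{1}{645781 + \left(\left(-3 - 9\right) \left(-84\right) - \frac{-7 - 4}{4}\right)} = \frac{1}{645781 - \left(-1008 + \frac{-7 - 4}{4}\right)} = \frac{1}{645781 + \left(1008 - - \frac{11}{4}\right)} = \frac{1}{645781 + \left(1008 + \frac{11}{4}\right)} = \frac{1}{645781 + \frac{4043}{4}} = \frac{1}{\frac{2587167}{4}} = \frac{4}{2587167}$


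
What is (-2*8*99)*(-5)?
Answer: 7920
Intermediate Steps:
(-2*8*99)*(-5) = -16*99*(-5) = -1584*(-5) = 7920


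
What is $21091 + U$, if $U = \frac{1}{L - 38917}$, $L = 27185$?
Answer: $\frac{247439611}{11732} \approx 21091.0$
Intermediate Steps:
$U = - \frac{1}{11732}$ ($U = \frac{1}{27185 - 38917} = \frac{1}{-11732} = - \frac{1}{11732} \approx -8.5237 \cdot 10^{-5}$)
$21091 + U = 21091 - \frac{1}{11732} = \frac{247439611}{11732}$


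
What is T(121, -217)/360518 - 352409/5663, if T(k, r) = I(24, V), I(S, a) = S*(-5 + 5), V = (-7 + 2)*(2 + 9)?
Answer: -352409/5663 ≈ -62.230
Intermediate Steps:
V = -55 (V = -5*11 = -55)
I(S, a) = 0 (I(S, a) = S*0 = 0)
T(k, r) = 0
T(121, -217)/360518 - 352409/5663 = 0/360518 - 352409/5663 = 0*(1/360518) - 352409*1/5663 = 0 - 352409/5663 = -352409/5663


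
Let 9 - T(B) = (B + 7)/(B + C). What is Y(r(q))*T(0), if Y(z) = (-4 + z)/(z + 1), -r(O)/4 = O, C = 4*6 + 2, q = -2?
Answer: 454/117 ≈ 3.8803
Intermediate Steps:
C = 26 (C = 24 + 2 = 26)
r(O) = -4*O
Y(z) = (-4 + z)/(1 + z)
T(B) = 9 - (7 + B)/(26 + B) (T(B) = 9 - (B + 7)/(B + 26) = 9 - (7 + B)/(26 + B))
Y(r(q))*T(0) = ((-4 - 4*(-2))/(1 - 4*(-2)))*((227 + 8*0)/(26 + 0)) = ((-4 + 8)/(1 + 8))*((227 + 0)/26) = (4/9)*((1/26)*227) = ((⅑)*4)*(227/26) = (4/9)*(227/26) = 454/117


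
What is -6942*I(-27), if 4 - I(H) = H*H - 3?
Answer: 5012124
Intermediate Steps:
I(H) = 7 - H² (I(H) = 4 - (H*H - 3) = 4 - (H² - 3) = 4 - (-3 + H²) = 4 + (3 - H²) = 7 - H²)
-6942*I(-27) = -6942*(7 - 1*(-27)²) = -6942*(7 - 1*729) = -6942*(7 - 729) = -6942*(-722) = 5012124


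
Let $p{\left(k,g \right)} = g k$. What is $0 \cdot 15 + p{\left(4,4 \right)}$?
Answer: $16$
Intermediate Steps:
$0 \cdot 15 + p{\left(4,4 \right)} = 0 \cdot 15 + 4 \cdot 4 = 0 + 16 = 16$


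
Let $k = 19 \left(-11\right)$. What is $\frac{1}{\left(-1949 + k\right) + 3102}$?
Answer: $\frac{1}{944} \approx 0.0010593$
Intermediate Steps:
$k = -209$
$\frac{1}{\left(-1949 + k\right) + 3102} = \frac{1}{\left(-1949 - 209\right) + 3102} = \frac{1}{-2158 + 3102} = \frac{1}{944}$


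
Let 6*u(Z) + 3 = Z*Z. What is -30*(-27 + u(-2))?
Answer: 805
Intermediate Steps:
u(Z) = -½ + Z²/6 (u(Z) = -½ + (Z*Z)/6 = -½ + Z²/6)
-30*(-27 + u(-2)) = -30*(-27 + (-½ + (⅙)*(-2)²)) = -30*(-27 + (-½ + (⅙)*4)) = -30*(-27 + (-½ + ⅔)) = -30*(-27 + ⅙) = -30*(-161/6) = 805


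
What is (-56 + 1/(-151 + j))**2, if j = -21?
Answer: 92794689/29584 ≈ 3136.7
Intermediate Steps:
(-56 + 1/(-151 + j))**2 = (-56 + 1/(-151 - 21))**2 = (-56 + 1/(-172))**2 = (-56 - 1/172)**2 = (-9633/172)**2 = 92794689/29584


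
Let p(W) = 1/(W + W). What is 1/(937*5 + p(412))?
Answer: 824/3860441 ≈ 0.00021345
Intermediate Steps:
p(W) = 1/(2*W)
1/(937*5 + p(412)) = 1/(937*5 + (1/2)/412) = 1/(4685 + (1/2)*(1/412)) = 1/(4685 + 1/824) = 1/(3860441/824) = 824/3860441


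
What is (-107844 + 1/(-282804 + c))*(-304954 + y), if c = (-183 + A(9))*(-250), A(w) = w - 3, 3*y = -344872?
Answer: 16204347433372259/357831 ≈ 4.5285e+10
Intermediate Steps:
y = -344872/3 (y = (⅓)*(-344872) = -344872/3 ≈ -1.1496e+5)
A(w) = -3 + w
c = 44250 (c = (-183 + (-3 + 9))*(-250) = (-183 + 6)*(-250) = -177*(-250) = 44250)
(-107844 + 1/(-282804 + c))*(-304954 + y) = (-107844 + 1/(-282804 + 44250))*(-304954 - 344872/3) = (-107844 + 1/(-238554))*(-1259734/3) = (-107844 - 1/238554)*(-1259734/3) = -25726617577/238554*(-1259734/3) = 16204347433372259/357831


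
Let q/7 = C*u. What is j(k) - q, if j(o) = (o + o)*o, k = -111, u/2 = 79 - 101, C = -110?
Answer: -9238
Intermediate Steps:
u = -44 (u = 2*(79 - 101) = 2*(-22) = -44)
q = 33880 (q = 7*(-110*(-44)) = 7*4840 = 33880)
j(o) = 2*o² (j(o) = (2*o)*o = 2*o²)
j(k) - q = 2*(-111)² - 1*33880 = 2*12321 - 33880 = 24642 - 33880 = -9238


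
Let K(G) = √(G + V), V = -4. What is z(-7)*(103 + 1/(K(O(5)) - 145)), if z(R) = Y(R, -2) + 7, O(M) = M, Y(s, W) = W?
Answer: 74155/144 ≈ 514.96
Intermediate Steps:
K(G) = √(-4 + G) (K(G) = √(G - 4) = √(-4 + G))
z(R) = 5 (z(R) = -2 + 7 = 5)
z(-7)*(103 + 1/(K(O(5)) - 145)) = 5*(103 + 1/(√(-4 + 5) - 145)) = 5*(103 + 1/(√1 - 145)) = 5*(103 + 1/(1 - 145)) = 5*(103 + 1/(-144)) = 5*(103 - 1/144) = 5*(14831/144) = 74155/144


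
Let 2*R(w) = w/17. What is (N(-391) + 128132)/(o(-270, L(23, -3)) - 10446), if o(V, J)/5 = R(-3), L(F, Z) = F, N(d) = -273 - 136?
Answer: -4342582/355179 ≈ -12.226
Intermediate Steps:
N(d) = -409
R(w) = w/34 (R(w) = (w/17)/2 = w/34)
o(V, J) = -15/34 (o(V, J) = 5*((1/34)*(-3)) = 5*(-3/34) = -15/34)
(N(-391) + 128132)/(o(-270, L(23, -3)) - 10446) = (-409 + 128132)/(-15/34 - 10446) = 127723/(-355179/34) = 127723*(-34/355179) = -4342582/355179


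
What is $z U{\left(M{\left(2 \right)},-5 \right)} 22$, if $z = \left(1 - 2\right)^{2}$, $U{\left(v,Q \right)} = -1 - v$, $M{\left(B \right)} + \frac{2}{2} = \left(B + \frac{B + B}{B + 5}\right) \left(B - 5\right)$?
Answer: $\frac{1188}{7} \approx 169.71$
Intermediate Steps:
$M{\left(B \right)} = -1 + \left(-5 + B\right) \left(B + \frac{2 B}{5 + B}\right)$ ($M{\left(B \right)} = -1 + \left(B + \frac{B + B}{B + 5}\right) \left(B - 5\right) = -1 + \left(B + \frac{2 B}{5 + B}\right) \left(-5 + B\right) = -1 + \left(-5 + B\right) \left(B + \frac{2 B}{5 + B}\right)$)
$z = 1$ ($z = \left(-1\right)^{2} = 1$)
$z U{\left(M{\left(2 \right)},-5 \right)} 22 = 1 \left(-1 - \frac{-5 + 2^{3} - 72 + 2 \cdot 2^{2}}{5 + 2}\right) 22 = 1 \left(-1 - \frac{-5 + 8 - 72 + 2 \cdot 4}{7}\right) 22 = 1 \left(-1 - \frac{-5 + 8 - 72 + 8}{7}\right) 22 = 1 \left(-1 - \frac{1}{7} \left(-61\right)\right) 22 = 1 \left(-1 - - \frac{61}{7}\right) 22 = 1 \left(-1 + \frac{61}{7}\right) 22 = 1 \cdot \frac{54}{7} \cdot 22 = \frac{54}{7} \cdot 22 = \frac{1188}{7}$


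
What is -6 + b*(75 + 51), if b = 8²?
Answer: 8058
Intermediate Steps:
b = 64
-6 + b*(75 + 51) = -6 + 64*(75 + 51) = -6 + 64*126 = -6 + 8064 = 8058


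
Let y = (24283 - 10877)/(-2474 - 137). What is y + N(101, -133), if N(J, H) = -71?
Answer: -198787/2611 ≈ -76.134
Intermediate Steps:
y = -13406/2611 (y = 13406/(-2611) = 13406*(-1/2611) = -13406/2611 ≈ -5.1344)
y + N(101, -133) = -13406/2611 - 71 = -198787/2611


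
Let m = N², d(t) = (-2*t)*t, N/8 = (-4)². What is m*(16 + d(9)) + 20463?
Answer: -2371601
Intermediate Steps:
N = 128 (N = 8*(-4)² = 8*16 = 128)
d(t) = -2*t²
m = 16384 (m = 128² = 16384)
m*(16 + d(9)) + 20463 = 16384*(16 - 2*9²) + 20463 = 16384*(16 - 2*81) + 20463 = 16384*(16 - 162) + 20463 = 16384*(-146) + 20463 = -2392064 + 20463 = -2371601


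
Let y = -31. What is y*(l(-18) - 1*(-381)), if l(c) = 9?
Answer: -12090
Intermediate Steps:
y*(l(-18) - 1*(-381)) = -31*(9 - 1*(-381)) = -31*(9 + 381) = -31*390 = -12090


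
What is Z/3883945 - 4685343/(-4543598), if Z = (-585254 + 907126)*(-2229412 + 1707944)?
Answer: -762606316462571273/17647084734110 ≈ -43214.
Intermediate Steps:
Z = -167845948096 (Z = 321872*(-521468) = -167845948096)
Z/3883945 - 4685343/(-4543598) = -167845948096/3883945 - 4685343/(-4543598) = -167845948096*1/3883945 - 4685343*(-1/4543598) = -167845948096/3883945 + 4685343/4543598 = -762606316462571273/17647084734110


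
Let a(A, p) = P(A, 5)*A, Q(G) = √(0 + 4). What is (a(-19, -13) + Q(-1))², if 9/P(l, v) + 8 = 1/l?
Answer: 156025/289 ≈ 539.88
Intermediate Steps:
P(l, v) = 9/(-8 + 1/l)
Q(G) = 2 (Q(G) = √4 = 2)
a(A, p) = -9*A²/(-1 + 8*A) (a(A, p) = (-9*A/(-1 + 8*A))*A = -9*A²/(-1 + 8*A))
(a(-19, -13) + Q(-1))² = (-9*(-19)²/(-1 + 8*(-19)) + 2)² = (-9*361/(-1 - 152) + 2)² = (-9*361/(-153) + 2)² = (-9*361*(-1/153) + 2)² = (361/17 + 2)² = (395/17)² = 156025/289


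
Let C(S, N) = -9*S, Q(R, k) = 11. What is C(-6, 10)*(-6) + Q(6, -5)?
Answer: -313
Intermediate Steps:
C(-6, 10)*(-6) + Q(6, -5) = -9*(-6)*(-6) + 11 = 54*(-6) + 11 = -324 + 11 = -313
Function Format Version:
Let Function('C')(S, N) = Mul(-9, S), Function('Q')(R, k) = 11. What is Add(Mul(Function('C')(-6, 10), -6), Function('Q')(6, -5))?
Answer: -313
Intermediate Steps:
Add(Mul(Function('C')(-6, 10), -6), Function('Q')(6, -5)) = Add(Mul(Mul(-9, -6), -6), 11) = Add(Mul(54, -6), 11) = Add(-324, 11) = -313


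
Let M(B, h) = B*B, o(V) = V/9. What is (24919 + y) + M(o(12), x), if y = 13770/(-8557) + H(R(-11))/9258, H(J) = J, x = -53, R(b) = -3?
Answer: 5922342303881/237662118 ≈ 24919.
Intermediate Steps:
o(V) = V/9 (o(V) = V*(⅑) = V/9)
M(B, h) = B²
y = -42502777/26406902 (y = 13770/(-8557) - 3/9258 = 13770*(-1/8557) - 3*1/9258 = -13770/8557 - 1/3086 = -42502777/26406902 ≈ -1.6095)
(24919 + y) + M(o(12), x) = (24919 - 42502777/26406902) + ((⅑)*12)² = 657991088161/26406902 + (4/3)² = 657991088161/26406902 + 16/9 = 5922342303881/237662118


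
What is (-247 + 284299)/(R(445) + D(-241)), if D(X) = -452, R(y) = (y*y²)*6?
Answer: 142026/264363149 ≈ 0.00053724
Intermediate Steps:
R(y) = 6*y³ (R(y) = y³*6 = 6*y³)
(-247 + 284299)/(R(445) + D(-241)) = (-247 + 284299)/(6*445³ - 452) = 284052/(6*88121125 - 452) = 284052/(528726750 - 452) = 284052/528726298 = 284052*(1/528726298) = 142026/264363149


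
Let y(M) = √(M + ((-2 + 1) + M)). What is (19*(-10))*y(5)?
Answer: -570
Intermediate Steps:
y(M) = √(-1 + 2*M) (y(M) = √(M + (-1 + M)) = √(-1 + 2*M))
(19*(-10))*y(5) = (19*(-10))*√(-1 + 2*5) = -190*√(-1 + 10) = -190*√9 = -190*3 = -570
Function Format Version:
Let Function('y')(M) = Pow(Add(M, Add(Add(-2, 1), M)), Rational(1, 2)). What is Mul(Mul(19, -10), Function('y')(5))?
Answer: -570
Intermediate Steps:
Function('y')(M) = Pow(Add(-1, Mul(2, M)), Rational(1, 2)) (Function('y')(M) = Pow(Add(M, Add(-1, M)), Rational(1, 2)) = Pow(Add(-1, Mul(2, M)), Rational(1, 2)))
Mul(Mul(19, -10), Function('y')(5)) = Mul(Mul(19, -10), Pow(Add(-1, Mul(2, 5)), Rational(1, 2))) = Mul(-190, Pow(Add(-1, 10), Rational(1, 2))) = Mul(-190, Pow(9, Rational(1, 2))) = Mul(-190, 3) = -570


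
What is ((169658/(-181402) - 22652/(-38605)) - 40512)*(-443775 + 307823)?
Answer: 2755057154727231408/500216015 ≈ 5.5077e+9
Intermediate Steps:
((169658/(-181402) - 22652/(-38605)) - 40512)*(-443775 + 307823) = ((169658*(-1/181402) - 22652*(-1/38605)) - 40512)*(-135952) = ((-84829/90701 + 3236/5515) - 40512)*(-135952) = (-174323499/500216015 - 40512)*(-135952) = -20264925523179/500216015*(-135952) = 2755057154727231408/500216015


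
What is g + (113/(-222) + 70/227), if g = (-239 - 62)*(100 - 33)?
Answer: -1016305909/50394 ≈ -20167.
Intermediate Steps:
g = -20167 (g = -301*67 = -20167)
g + (113/(-222) + 70/227) = -20167 + (113/(-222) + 70/227) = -20167 + (113*(-1/222) + 70*(1/227)) = -20167 + (-113/222 + 70/227) = -20167 - 10111/50394 = -1016305909/50394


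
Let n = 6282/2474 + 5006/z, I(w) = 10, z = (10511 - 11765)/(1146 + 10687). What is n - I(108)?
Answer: -36643251346/775599 ≈ -47245.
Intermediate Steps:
z = -1254/11833 ≈ -0.10597
n = -36635495356/775599 (n = 6282/2474 + 5006/(-1254/11833) = 6282*(1/2474) + 5006*(-11833/1254) = 3141/1237 - 29617999/627 = -36635495356/775599 ≈ -47235.)
n - I(108) = -36635495356/775599 - 1*10 = -36635495356/775599 - 10 = -36643251346/775599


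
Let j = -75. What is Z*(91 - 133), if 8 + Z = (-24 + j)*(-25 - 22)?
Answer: -195090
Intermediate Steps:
Z = 4645 (Z = -8 + (-24 - 75)*(-25 - 22) = -8 - 99*(-47) = -8 + 4653 = 4645)
Z*(91 - 133) = 4645*(91 - 133) = 4645*(-42) = -195090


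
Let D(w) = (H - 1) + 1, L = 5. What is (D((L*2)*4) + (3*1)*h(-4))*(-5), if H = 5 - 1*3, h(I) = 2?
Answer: -40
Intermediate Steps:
H = 2 (H = 5 - 3 = 2)
D(w) = 2 (D(w) = (2 - 1) + 1 = 1 + 1 = 2)
(D((L*2)*4) + (3*1)*h(-4))*(-5) = (2 + (3*1)*2)*(-5) = (2 + 3*2)*(-5) = (2 + 6)*(-5) = 8*(-5) = -40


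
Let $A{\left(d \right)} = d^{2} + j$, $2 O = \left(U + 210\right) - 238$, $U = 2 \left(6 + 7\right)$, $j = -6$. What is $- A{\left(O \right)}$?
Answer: $5$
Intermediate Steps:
$U = 26$ ($U = 2 \cdot 13 = 26$)
$O = -1$ ($O = \frac{\left(26 + 210\right) - 238}{2} = \frac{236 - 238}{2} = \frac{1}{2} \left(-2\right) = -1$)
$A{\left(d \right)} = -6 + d^{2}$ ($A{\left(d \right)} = d^{2} - 6 = -6 + d^{2}$)
$- A{\left(O \right)} = - (-6 + \left(-1\right)^{2}) = - (-6 + 1) = \left(-1\right) \left(-5\right) = 5$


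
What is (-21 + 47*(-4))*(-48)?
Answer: 10032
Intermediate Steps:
(-21 + 47*(-4))*(-48) = (-21 - 188)*(-48) = -209*(-48) = 10032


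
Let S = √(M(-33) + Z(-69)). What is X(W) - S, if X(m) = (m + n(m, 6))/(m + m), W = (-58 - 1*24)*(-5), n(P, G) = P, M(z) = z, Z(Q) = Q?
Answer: 1 - I*√102 ≈ 1.0 - 10.1*I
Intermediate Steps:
S = I*√102 (S = √(-33 - 69) = √(-102) = I*√102 ≈ 10.1*I)
W = 410 (W = (-58 - 24)*(-5) = -82*(-5) = 410)
X(m) = 1 (X(m) = (m + m)/(m + m) = (2*m)/((2*m)) = (2*m)*(1/(2*m)) = 1)
X(W) - S = 1 - I*√102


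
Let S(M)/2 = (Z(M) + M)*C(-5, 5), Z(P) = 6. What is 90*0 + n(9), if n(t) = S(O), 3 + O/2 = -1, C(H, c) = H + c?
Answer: 0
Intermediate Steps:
O = -8 (O = -6 + 2*(-1) = -6 - 2 = -8)
S(M) = 0 (S(M) = 2*((6 + M)*(-5 + 5)) = 2*((6 + M)*0) = 2*0 = 0)
n(t) = 0
90*0 + n(9) = 90*0 + 0 = 0 + 0 = 0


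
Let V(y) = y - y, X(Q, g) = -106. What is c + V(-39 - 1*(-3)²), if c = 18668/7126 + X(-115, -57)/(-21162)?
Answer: 98951893/37700103 ≈ 2.6247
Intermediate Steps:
V(y) = 0
c = 98951893/37700103 (c = 18668/7126 - 106/(-21162) = 18668*(1/7126) - 106*(-1/21162) = 9334/3563 + 53/10581 = 98951893/37700103 ≈ 2.6247)
c + V(-39 - 1*(-3)²) = 98951893/37700103 + 0 = 98951893/37700103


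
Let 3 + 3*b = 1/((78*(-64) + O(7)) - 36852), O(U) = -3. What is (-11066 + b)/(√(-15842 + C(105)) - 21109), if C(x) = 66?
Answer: 29328047693032/55941779785437 + 5557448992*I*√986/55941779785437 ≈ 0.52426 + 0.0031194*I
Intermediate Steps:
b = -125542/125541 (b = -1 + 1/(3*((78*(-64) - 3) - 36852)) = -1 + 1/(3*((-4992 - 3) - 36852)) = -1 + 1/(3*(-4995 - 36852)) = -1 + (⅓)/(-41847) = -1 + (⅓)*(-1/41847) = -1 - 1/125541 = -125542/125541 ≈ -1.0000)
(-11066 + b)/(√(-15842 + C(105)) - 21109) = (-11066 - 125542/125541)/(√(-15842 + 66) - 21109) = -1389362248/(125541*(√(-15776) - 21109)) = -1389362248/(125541*(4*I*√986 - 21109)) = -1389362248/(125541*(-21109 + 4*I*√986))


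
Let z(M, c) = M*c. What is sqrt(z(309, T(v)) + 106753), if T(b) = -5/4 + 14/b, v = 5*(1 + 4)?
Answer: sqrt(10653979)/10 ≈ 326.40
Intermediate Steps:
v = 25 (v = 5*5 = 25)
T(b) = -5/4 + 14/b (T(b) = -5*1/4 + 14/b = -5/4 + 14/b)
sqrt(z(309, T(v)) + 106753) = sqrt(309*(-5/4 + 14/25) + 106753) = sqrt(309*(-69/100) + 106753) = sqrt(-21321/100 + 106753) = sqrt(10653979/100) = sqrt(10653979)/10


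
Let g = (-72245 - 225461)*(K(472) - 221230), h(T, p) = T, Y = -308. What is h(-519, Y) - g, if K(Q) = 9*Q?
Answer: -64596843811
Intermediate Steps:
g = 64596843292 (g = (-72245 - 225461)*(9*472 - 221230) = -297706*(4248 - 221230) = -297706*(-216982) = 64596843292)
h(-519, Y) - g = -519 - 1*64596843292 = -519 - 64596843292 = -64596843811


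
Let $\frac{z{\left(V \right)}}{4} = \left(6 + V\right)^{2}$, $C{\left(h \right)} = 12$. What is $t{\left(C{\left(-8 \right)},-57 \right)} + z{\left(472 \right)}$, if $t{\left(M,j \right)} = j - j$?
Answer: $913936$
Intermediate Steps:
$z{\left(V \right)} = 4 \left(6 + V\right)^{2}$
$t{\left(M,j \right)} = 0$
$t{\left(C{\left(-8 \right)},-57 \right)} + z{\left(472 \right)} = 0 + 4 \left(6 + 472\right)^{2} = 0 + 4 \cdot 478^{2} = 0 + 4 \cdot 228484 = 0 + 913936 = 913936$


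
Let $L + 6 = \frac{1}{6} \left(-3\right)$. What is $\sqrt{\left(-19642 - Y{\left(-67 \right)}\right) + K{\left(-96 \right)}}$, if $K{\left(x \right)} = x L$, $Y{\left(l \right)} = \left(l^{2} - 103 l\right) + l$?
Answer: $i \sqrt{30341} \approx 174.19 i$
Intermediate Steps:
$L = - \frac{13}{2}$ ($L = -6 + \frac{1}{6} \left(-3\right) = -6 - \frac{1}{2} = - \frac{13}{2} \approx -6.5$)
$Y{\left(l \right)} = l^{2} - 102 l$
$K{\left(x \right)} = - \frac{13 x}{2}$ ($K{\left(x \right)} = x \left(- \frac{13}{2}\right) = - \frac{13 x}{2}$)
$\sqrt{\left(-19642 - Y{\left(-67 \right)}\right) + K{\left(-96 \right)}} = \sqrt{\left(-19642 - - 67 \left(-102 - 67\right)\right) - -624} = \sqrt{\left(-19642 - \left(-67\right) \left(-169\right)\right) + 624} = \sqrt{\left(-19642 - 11323\right) + 624} = \sqrt{-30965 + 624} = \sqrt{-30341} = i \sqrt{30341}$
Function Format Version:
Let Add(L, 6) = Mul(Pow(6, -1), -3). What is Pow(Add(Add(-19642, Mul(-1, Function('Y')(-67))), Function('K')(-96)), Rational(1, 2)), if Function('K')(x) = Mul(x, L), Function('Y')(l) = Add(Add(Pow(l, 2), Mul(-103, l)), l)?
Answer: Mul(I, Pow(30341, Rational(1, 2))) ≈ Mul(174.19, I)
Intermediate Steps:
L = Rational(-13, 2) (L = Add(-6, Mul(Pow(6, -1), -3)) = Add(-6, Mul(Rational(1, 6), -3)) = Add(-6, Rational(-1, 2)) = Rational(-13, 2) ≈ -6.5000)
Function('Y')(l) = Add(Pow(l, 2), Mul(-102, l))
Function('K')(x) = Mul(Rational(-13, 2), x) (Function('K')(x) = Mul(x, Rational(-13, 2)) = Mul(Rational(-13, 2), x))
Pow(Add(Add(-19642, Mul(-1, Function('Y')(-67))), Function('K')(-96)), Rational(1, 2)) = Pow(Add(Add(-19642, Mul(-1, Mul(-67, Add(-102, -67)))), Mul(Rational(-13, 2), -96)), Rational(1, 2)) = Pow(Add(Add(-19642, Mul(-1, Mul(-67, -169))), 624), Rational(1, 2)) = Pow(Add(Add(-19642, Mul(-1, 11323)), 624), Rational(1, 2)) = Pow(Add(Add(-19642, -11323), 624), Rational(1, 2)) = Pow(Add(-30965, 624), Rational(1, 2)) = Pow(-30341, Rational(1, 2)) = Mul(I, Pow(30341, Rational(1, 2)))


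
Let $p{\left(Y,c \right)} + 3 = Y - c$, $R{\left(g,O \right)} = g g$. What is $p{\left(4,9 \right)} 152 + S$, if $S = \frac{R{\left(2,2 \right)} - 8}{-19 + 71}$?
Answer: $- \frac{15809}{13} \approx -1216.1$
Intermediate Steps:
$R{\left(g,O \right)} = g^{2}$
$S = - \frac{1}{13}$ ($S = \frac{2^{2} - 8}{-19 + 71} = \frac{4 - 8}{52} = \left(-4\right) \frac{1}{52} = - \frac{1}{13} \approx -0.076923$)
$p{\left(Y,c \right)} = -3 + Y - c$ ($p{\left(Y,c \right)} = -3 + \left(Y - c\right) = -3 + Y - c$)
$p{\left(4,9 \right)} 152 + S = \left(-3 + 4 - 9\right) 152 - \frac{1}{13} = \left(-8\right) 152 - \frac{1}{13} = -1216 - \frac{1}{13} = - \frac{15809}{13}$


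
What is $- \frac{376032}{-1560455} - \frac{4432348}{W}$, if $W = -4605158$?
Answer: $\frac{4324083185698}{3593070913445} \approx 1.2035$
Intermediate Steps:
$- \frac{376032}{-1560455} - \frac{4432348}{W} = - \frac{376032}{-1560455} - \frac{4432348}{-4605158} = \left(-376032\right) \left(- \frac{1}{1560455}\right) - - \frac{2216174}{2302579} = \frac{376032}{1560455} + \frac{2216174}{2302579} = \frac{4324083185698}{3593070913445}$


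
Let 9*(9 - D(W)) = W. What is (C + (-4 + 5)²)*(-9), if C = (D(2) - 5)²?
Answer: -1237/9 ≈ -137.44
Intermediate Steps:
D(W) = 9 - W/9
C = 1156/81 (C = ((9 - ⅑*2) - 5)² = ((9 - 2/9) - 5)² = (79/9 - 5)² = (34/9)² = 1156/81 ≈ 14.272)
(C + (-4 + 5)²)*(-9) = (1156/81 + (-4 + 5)²)*(-9) = (1156/81 + 1²)*(-9) = (1156/81 + 1)*(-9) = (1237/81)*(-9) = -1237/9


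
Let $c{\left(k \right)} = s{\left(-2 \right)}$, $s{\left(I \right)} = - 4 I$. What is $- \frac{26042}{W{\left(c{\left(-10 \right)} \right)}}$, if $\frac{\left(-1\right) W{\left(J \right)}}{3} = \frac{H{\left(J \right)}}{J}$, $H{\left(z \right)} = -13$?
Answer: $- \frac{208336}{39} \approx -5341.9$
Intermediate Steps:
$c{\left(k \right)} = 8$ ($c{\left(k \right)} = \left(-4\right) \left(-2\right) = 8$)
$W{\left(J \right)} = \frac{39}{J}$ ($W{\left(J \right)} = - 3 \left(- \frac{13}{J}\right) = \frac{39}{J}$)
$- \frac{26042}{W{\left(c{\left(-10 \right)} \right)}} = - \frac{26042}{39 \cdot \frac{1}{8}} = - \frac{26042}{\frac{39}{8}} = \left(-26042\right) \frac{8}{39} = - \frac{208336}{39}$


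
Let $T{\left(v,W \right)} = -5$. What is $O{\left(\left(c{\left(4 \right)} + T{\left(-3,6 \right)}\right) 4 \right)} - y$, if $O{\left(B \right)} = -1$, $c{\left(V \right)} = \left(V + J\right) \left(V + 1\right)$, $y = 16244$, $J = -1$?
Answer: $-16245$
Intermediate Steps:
$c{\left(V \right)} = \left(1 + V\right) \left(-1 + V\right)$ ($c{\left(V \right)} = \left(V - 1\right) \left(V + 1\right) = \left(-1 + V\right) \left(1 + V\right) = \left(1 + V\right) \left(-1 + V\right)$)
$O{\left(\left(c{\left(4 \right)} + T{\left(-3,6 \right)}\right) 4 \right)} - y = -1 - 16244 = -16245$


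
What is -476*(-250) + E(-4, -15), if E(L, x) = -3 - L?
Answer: 119001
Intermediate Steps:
-476*(-250) + E(-4, -15) = -476*(-250) + (-3 - 1*(-4)) = 119000 + (-3 + 4) = 119000 + 1 = 119001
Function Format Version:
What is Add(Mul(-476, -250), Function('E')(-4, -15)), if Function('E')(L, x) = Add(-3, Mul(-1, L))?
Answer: 119001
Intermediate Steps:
Add(Mul(-476, -250), Function('E')(-4, -15)) = Add(Mul(-476, -250), Add(-3, Mul(-1, -4))) = Add(119000, Add(-3, 4)) = Add(119000, 1) = 119001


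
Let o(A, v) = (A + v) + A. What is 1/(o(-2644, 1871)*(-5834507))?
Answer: 1/19936510419 ≈ 5.0159e-11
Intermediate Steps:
o(A, v) = v + 2*A
1/(o(-2644, 1871)*(-5834507)) = 1/((1871 + 2*(-2644))*(-5834507)) = -1/5834507/(1871 - 5288) = -1/5834507/(-3417) = -1/3417*(-1/5834507) = 1/19936510419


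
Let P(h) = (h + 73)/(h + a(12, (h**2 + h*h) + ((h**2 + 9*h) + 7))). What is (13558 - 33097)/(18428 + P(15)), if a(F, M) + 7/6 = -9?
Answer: -566631/534940 ≈ -1.0592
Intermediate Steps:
a(F, M) = -61/6 (a(F, M) = -7/6 - 9 = -61/6)
P(h) = (73 + h)/(-61/6 + h) (P(h) = (h + 73)/(h - 61/6) = (73 + h)/(-61/6 + h))
(13558 - 33097)/(18428 + P(15)) = (13558 - 33097)/(18428 + 6*(73 + 15)/(-61 + 6*15)) = -19539/(18428 + 6*88/(-61 + 90)) = -19539/(18428 + 6*88/29) = -19539/(18428 + 6*(1/29)*88) = -19539/(18428 + 528/29) = -19539/534940/29 = -19539*29/534940 = -566631/534940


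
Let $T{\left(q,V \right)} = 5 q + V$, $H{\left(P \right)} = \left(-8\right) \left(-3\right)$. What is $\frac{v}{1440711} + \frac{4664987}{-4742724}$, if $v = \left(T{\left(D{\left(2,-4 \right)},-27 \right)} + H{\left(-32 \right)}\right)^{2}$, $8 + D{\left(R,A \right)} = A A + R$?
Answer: $- \frac{2236807136147}{2277631545588} \approx -0.98208$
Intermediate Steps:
$H{\left(P \right)} = 24$
$D{\left(R,A \right)} = -8 + R + A^{2}$ ($D{\left(R,A \right)} = -8 + \left(A A + R\right) = -8 + \left(A^{2} + R\right) = -8 + \left(R + A^{2}\right) = -8 + R + A^{2}$)
$T{\left(q,V \right)} = V + 5 q$
$v = 2209$ ($v = \left(\left(-27 + 5 \left(-8 + 2 + \left(-4\right)^{2}\right)\right) + 24\right)^{2} = \left(\left(-27 + 5 \left(-8 + 2 + 16\right)\right) + 24\right)^{2} = \left(\left(-27 + 5 \cdot 10\right) + 24\right)^{2} = \left(\left(-27 + 50\right) + 24\right)^{2} = \left(23 + 24\right)^{2} = 47^{2} = 2209$)
$\frac{v}{1440711} + \frac{4664987}{-4742724} = \frac{2209}{1440711} + \frac{4664987}{-4742724} = 2209 \cdot \frac{1}{1440711} + 4664987 \left(- \frac{1}{4742724}\right) = \frac{2209}{1440711} - \frac{4664987}{4742724} = - \frac{2236807136147}{2277631545588}$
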